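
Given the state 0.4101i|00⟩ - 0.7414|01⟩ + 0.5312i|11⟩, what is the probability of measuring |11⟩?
0.2822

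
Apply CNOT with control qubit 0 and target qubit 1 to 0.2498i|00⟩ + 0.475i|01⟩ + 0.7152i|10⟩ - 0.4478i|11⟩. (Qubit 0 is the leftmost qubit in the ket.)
0.2498i|00⟩ + 0.475i|01⟩ - 0.4478i|10⟩ + 0.7152i|11⟩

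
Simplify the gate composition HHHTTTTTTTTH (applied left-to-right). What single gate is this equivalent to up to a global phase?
I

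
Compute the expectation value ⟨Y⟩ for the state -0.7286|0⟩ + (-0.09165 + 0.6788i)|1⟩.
-0.9891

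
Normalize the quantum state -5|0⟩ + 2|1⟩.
-0.9285|0⟩ + 0.3714|1⟩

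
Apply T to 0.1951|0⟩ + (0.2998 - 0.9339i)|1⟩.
0.1951|0⟩ + (0.8724 - 0.4484i)|1⟩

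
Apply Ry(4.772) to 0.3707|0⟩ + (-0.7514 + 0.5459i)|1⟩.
(0.2454 - 0.3743i)|0⟩ + (0.8011 - 0.3973i)|1⟩

Ry(4.772) = [[cos(θ/2), −sin(θ/2)], [sin(θ/2), cos(θ/2)]]; θ = 4.772, cos(θ/2) ≈ -0.727865, sin(θ/2) ≈ 0.68572.
With a = amp(|0⟩) = 0.3707 and b = amp(|1⟩) = (-0.7514 + 0.5459i):
new amp(|0⟩) = (-0.727865)·a + (-0.68572)·b = (0.2454 - 0.3743i)
new amp(|1⟩) = (0.68572)·a + (-0.727865)·b = (0.8011 - 0.3973i)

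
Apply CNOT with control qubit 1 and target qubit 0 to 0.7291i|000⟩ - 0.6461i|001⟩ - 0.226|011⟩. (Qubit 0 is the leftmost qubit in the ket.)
0.7291i|000⟩ - 0.6461i|001⟩ - 0.226|111⟩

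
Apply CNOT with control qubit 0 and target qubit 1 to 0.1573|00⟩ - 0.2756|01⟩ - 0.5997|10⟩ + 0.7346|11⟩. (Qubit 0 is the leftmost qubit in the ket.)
0.1573|00⟩ - 0.2756|01⟩ + 0.7346|10⟩ - 0.5997|11⟩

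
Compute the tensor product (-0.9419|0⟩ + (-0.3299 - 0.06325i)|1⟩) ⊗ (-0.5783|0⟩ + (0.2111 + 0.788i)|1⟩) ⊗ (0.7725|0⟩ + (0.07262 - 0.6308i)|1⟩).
0.4208|000⟩ + (0.03956 - 0.3436i)|001⟩ + (-0.1536 - 0.5734i)|010⟩ + (-0.4826 + 0.07153i)|011⟩ + (0.1474 + 0.02826i)|100⟩ + (0.03693 - 0.1177i)|101⟩ + (-0.0153 - 0.2111i)|110⟩ + (-0.1738 - 0.007358i)|111⟩

amp(|b₁b₂…⟩) = product of the factor amplitudes for bits b₁, b₂, …; only kets whose every factor amplitude is nonzero survive.
|000⟩: (-0.9419)(-0.5783)(0.7725) = 0.4208
|001⟩: (-0.9419)(-0.5783)(0.07262 - 0.6308i) = (0.03956 - 0.3436i)
|010⟩: (-0.9419)(0.2111 + 0.788i)(0.7725) = (-0.1536 - 0.5734i)
|011⟩: (-0.9419)(0.2111 + 0.788i)(0.07262 - 0.6308i) = (-0.4826 + 0.07153i)
|100⟩: (-0.3299 - 0.06325i)(-0.5783)(0.7725) = (0.1474 + 0.02826i)
|101⟩: (-0.3299 - 0.06325i)(-0.5783)(0.07262 - 0.6308i) = (0.03693 - 0.1177i)
|110⟩: (-0.3299 - 0.06325i)(0.2111 + 0.788i)(0.7725) = (-0.0153 - 0.2111i)
|111⟩: (-0.3299 - 0.06325i)(0.2111 + 0.788i)(0.07262 - 0.6308i) = (-0.1738 - 0.007358i)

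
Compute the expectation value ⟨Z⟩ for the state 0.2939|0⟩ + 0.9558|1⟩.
-0.8272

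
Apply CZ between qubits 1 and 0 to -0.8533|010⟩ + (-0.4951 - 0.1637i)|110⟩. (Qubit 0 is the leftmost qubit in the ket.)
-0.8533|010⟩ + (0.4951 + 0.1637i)|110⟩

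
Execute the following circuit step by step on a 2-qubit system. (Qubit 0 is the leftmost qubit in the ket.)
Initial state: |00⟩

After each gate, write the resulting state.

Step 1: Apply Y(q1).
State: i|01⟩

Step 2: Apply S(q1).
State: -|01⟩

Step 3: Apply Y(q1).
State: i|00⟩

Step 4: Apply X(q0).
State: i|10⟩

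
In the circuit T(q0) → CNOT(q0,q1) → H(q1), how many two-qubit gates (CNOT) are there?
1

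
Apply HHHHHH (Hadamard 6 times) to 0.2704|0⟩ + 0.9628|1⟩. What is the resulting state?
0.2704|0⟩ + 0.9628|1⟩

H² = I, so an even number of Hadamards cancels: H^6 = I and the state is unchanged.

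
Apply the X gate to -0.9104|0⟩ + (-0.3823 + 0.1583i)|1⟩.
(-0.3823 + 0.1583i)|0⟩ - 0.9104|1⟩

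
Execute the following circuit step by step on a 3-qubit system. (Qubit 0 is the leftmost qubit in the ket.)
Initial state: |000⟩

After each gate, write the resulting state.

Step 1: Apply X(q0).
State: |100⟩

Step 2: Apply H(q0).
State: 1/√2|000⟩ - 1/√2|100⟩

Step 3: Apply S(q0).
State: 1/√2|000⟩ - (1/√2)i|100⟩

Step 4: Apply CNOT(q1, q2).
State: 1/√2|000⟩ - (1/√2)i|100⟩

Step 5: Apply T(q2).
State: 1/√2|000⟩ - (1/√2)i|100⟩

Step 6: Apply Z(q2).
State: 1/√2|000⟩ - (1/√2)i|100⟩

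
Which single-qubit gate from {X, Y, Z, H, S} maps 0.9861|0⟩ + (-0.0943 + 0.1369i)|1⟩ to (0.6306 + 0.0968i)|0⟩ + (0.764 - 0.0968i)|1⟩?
H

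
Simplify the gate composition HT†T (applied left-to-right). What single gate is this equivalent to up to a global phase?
H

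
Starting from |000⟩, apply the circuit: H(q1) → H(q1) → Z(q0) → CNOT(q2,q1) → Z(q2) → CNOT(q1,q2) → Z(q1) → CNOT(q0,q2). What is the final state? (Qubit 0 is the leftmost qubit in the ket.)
|000⟩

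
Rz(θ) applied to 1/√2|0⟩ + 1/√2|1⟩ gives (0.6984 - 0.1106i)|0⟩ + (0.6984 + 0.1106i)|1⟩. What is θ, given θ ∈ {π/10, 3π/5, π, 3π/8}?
π/10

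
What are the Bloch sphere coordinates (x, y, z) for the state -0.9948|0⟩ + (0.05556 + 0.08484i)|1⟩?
(-0.1105, -0.1688, 0.9793)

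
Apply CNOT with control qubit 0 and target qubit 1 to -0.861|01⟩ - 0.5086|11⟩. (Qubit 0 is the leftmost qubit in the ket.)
-0.861|01⟩ - 0.5086|10⟩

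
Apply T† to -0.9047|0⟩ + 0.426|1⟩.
-0.9047|0⟩ + (0.3012 - 0.3012i)|1⟩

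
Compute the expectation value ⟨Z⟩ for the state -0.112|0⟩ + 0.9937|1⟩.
-0.9749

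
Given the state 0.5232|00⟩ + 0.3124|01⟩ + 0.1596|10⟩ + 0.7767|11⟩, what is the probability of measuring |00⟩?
0.2737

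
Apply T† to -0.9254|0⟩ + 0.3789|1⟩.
-0.9254|0⟩ + (0.2679 - 0.2679i)|1⟩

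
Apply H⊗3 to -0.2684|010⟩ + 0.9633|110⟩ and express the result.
0.2457|000⟩ + 0.2457|001⟩ - 0.2457|010⟩ - 0.2457|011⟩ - 0.4355|100⟩ - 0.4355|101⟩ + 0.4355|110⟩ + 0.4355|111⟩

H⊗3 gives amp(|y⟩) = (1/2√2) Σ_x (−1)^(x·y) amp(|x⟩), where x·y is the number of positions in which both x and y have a 1.
|000⟩: (-0.2684 + 0.9633)/(2√2) = 0.2457
|001⟩: (-0.2684 + 0.9633)/(2√2) = 0.2457
|010⟩: (0.2684 - 0.9633)/(2√2) = -0.2457
|011⟩: (0.2684 - 0.9633)/(2√2) = -0.2457
|100⟩: (-0.2684 - 0.9633)/(2√2) = -0.4355
|101⟩: (-0.2684 - 0.9633)/(2√2) = -0.4355
|110⟩: (0.2684 + 0.9633)/(2√2) = 0.4355
|111⟩: (0.2684 + 0.9633)/(2√2) = 0.4355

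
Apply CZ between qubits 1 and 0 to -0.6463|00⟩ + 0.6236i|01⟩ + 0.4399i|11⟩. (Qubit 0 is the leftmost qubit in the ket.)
-0.6463|00⟩ + 0.6236i|01⟩ - 0.4399i|11⟩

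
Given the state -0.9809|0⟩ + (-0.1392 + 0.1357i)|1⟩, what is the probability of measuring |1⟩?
0.03779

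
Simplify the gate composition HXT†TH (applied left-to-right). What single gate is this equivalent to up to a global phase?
Z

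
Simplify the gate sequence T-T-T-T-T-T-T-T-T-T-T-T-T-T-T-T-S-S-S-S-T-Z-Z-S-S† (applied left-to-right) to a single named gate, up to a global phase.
T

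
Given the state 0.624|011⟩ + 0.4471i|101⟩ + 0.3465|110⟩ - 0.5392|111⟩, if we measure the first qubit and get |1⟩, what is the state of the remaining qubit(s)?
0.5721i|01⟩ + 0.4434|10⟩ - 0.69|11⟩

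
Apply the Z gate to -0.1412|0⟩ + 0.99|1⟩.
-0.1412|0⟩ - 0.99|1⟩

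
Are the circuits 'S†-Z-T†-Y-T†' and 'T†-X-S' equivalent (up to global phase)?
No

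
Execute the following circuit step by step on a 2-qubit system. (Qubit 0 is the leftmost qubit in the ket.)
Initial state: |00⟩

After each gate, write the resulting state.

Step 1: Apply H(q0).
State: 1/√2|00⟩ + 1/√2|10⟩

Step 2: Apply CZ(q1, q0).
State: 1/√2|00⟩ + 1/√2|10⟩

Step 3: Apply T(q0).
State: 1/√2|00⟩ + (1/2 + (1/2)i)|10⟩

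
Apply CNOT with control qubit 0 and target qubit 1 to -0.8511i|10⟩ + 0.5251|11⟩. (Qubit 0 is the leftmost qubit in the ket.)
0.5251|10⟩ - 0.8511i|11⟩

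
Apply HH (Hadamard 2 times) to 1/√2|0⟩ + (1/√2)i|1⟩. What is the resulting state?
1/√2|0⟩ + (1/√2)i|1⟩

H² = I, so an even number of Hadamards cancels: H^2 = I and the state is unchanged.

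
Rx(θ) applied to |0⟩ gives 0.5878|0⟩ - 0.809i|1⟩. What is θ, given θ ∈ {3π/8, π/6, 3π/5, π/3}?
3π/5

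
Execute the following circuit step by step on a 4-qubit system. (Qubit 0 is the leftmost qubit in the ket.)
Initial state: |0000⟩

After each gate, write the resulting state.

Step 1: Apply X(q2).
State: |0010⟩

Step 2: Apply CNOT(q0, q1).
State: |0010⟩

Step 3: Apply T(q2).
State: (1/√2 + (1/√2)i)|0010⟩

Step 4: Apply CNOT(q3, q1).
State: (1/√2 + (1/√2)i)|0010⟩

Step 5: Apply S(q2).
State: (-1/√2 + (1/√2)i)|0010⟩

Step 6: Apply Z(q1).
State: (-1/√2 + (1/√2)i)|0010⟩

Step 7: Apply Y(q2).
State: (1/√2 + (1/√2)i)|0000⟩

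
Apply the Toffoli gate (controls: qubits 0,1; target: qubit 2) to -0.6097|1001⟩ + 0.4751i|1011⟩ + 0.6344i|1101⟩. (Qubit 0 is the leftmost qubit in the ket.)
-0.6097|1001⟩ + 0.4751i|1011⟩ + 0.6344i|1111⟩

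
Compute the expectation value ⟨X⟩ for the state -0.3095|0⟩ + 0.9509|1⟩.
-0.5886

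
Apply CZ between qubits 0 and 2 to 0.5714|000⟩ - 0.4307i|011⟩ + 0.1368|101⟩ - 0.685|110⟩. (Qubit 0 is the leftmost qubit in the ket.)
0.5714|000⟩ - 0.4307i|011⟩ - 0.1368|101⟩ - 0.685|110⟩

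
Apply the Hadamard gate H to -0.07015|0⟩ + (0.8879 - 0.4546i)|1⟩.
(0.5782 - 0.3215i)|0⟩ + (-0.6774 + 0.3215i)|1⟩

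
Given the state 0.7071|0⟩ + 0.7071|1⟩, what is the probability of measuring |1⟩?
0.5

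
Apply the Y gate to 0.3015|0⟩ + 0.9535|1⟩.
-0.9535i|0⟩ + 0.3015i|1⟩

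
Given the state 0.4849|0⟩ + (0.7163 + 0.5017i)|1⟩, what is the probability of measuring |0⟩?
0.2351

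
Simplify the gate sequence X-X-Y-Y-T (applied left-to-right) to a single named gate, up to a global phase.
T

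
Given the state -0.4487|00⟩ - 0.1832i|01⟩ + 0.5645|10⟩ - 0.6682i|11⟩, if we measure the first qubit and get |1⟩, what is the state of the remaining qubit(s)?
0.6453|0⟩ - 0.7639i|1⟩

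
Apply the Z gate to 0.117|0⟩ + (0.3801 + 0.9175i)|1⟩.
0.117|0⟩ + (-0.3801 - 0.9175i)|1⟩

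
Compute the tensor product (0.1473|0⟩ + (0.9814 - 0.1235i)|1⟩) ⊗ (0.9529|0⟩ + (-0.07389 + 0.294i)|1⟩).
0.1404|00⟩ + (-0.01088 + 0.04331i)|01⟩ + (0.9352 - 0.1177i)|10⟩ + (-0.03621 + 0.2977i)|11⟩

amp(|b₁b₂…⟩) = product of the factor amplitudes for bits b₁, b₂, …; only kets whose every factor amplitude is nonzero survive.
|00⟩: (0.1473)(0.9529) = 0.1404
|01⟩: (0.1473)(-0.07389 + 0.294i) = (-0.01088 + 0.04331i)
|10⟩: (0.9814 - 0.1235i)(0.9529) = (0.9352 - 0.1177i)
|11⟩: (0.9814 - 0.1235i)(-0.07389 + 0.294i) = (-0.03621 + 0.2977i)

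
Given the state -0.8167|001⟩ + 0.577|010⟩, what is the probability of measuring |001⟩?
0.667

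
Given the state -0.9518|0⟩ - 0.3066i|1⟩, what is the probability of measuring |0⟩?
0.9059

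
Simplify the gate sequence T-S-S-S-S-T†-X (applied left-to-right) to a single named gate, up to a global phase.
X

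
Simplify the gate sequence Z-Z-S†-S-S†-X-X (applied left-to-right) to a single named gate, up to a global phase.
S†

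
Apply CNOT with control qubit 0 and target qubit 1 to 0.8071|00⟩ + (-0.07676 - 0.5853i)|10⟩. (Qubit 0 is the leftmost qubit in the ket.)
0.8071|00⟩ + (-0.07676 - 0.5853i)|11⟩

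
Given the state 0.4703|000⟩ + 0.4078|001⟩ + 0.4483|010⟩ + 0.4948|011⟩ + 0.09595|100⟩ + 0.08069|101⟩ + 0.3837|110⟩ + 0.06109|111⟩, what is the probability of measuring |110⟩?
0.1472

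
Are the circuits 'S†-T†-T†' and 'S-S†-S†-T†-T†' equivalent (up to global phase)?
Yes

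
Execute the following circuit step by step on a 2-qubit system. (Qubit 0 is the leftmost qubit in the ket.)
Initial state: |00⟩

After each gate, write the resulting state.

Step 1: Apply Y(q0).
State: i|10⟩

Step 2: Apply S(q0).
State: -|10⟩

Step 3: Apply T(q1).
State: -|10⟩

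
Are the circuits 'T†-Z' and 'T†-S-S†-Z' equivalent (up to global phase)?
Yes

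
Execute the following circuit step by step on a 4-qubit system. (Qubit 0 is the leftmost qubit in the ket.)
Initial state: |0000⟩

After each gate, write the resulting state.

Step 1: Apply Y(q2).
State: i|0010⟩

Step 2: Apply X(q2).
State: i|0000⟩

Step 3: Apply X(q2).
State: i|0010⟩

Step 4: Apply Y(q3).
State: -|0011⟩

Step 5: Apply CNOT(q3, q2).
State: -|0001⟩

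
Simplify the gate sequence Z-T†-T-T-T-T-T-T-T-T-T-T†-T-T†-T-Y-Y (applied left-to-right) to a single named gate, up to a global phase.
Z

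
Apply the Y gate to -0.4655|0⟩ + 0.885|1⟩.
-0.885i|0⟩ - 0.4655i|1⟩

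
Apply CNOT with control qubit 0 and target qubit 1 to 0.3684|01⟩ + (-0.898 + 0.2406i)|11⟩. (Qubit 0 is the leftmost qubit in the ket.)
0.3684|01⟩ + (-0.898 + 0.2406i)|10⟩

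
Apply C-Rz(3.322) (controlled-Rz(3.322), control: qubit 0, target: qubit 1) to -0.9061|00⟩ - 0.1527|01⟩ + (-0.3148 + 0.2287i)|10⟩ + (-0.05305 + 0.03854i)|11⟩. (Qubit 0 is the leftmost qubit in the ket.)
-0.9061|00⟩ - 0.1527|01⟩ + (0.2561 + 0.2929i)|10⟩ + (-0.0336 - 0.05631i)|11⟩

C-Rz(3.322) leaves the control-|0⟩ kets |00⟩, |01⟩ unchanged and applies Rz(3.322) to qubit 1 on the control-|1⟩ pair (|10⟩, |11⟩).
Rz(3.322) = [[e^(−iθ/2), 0], [0, e^(iθ/2)]] with e^(±iθ/2) = cos(θ/2) ± i·sin(θ/2); θ = 3.322, cos(θ/2) ≈ -0.0900814, sin(θ/2) ≈ 0.995934.
With a = amp(|10⟩) = (-0.3148 + 0.2287i) and b = amp(|11⟩) = (-0.05305 + 0.03854i):
new amp(|10⟩) = (-0.0900814 - 0.995934i)·a = (0.2561 + 0.2929i)
new amp(|11⟩) = (-0.0900814 + 0.995934i)·b = (-0.0336 - 0.05631i)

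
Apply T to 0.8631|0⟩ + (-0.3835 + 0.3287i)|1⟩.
0.8631|0⟩ + (-0.5036 - 0.03875i)|1⟩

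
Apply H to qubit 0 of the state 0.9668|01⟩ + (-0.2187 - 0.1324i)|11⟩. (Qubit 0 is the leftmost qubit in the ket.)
(0.529 - 0.09362i)|01⟩ + (0.8383 + 0.09362i)|11⟩

H on qubit 0 mixes each pair of kets that differ only in qubit 0: amplitudes (a, b) of (|…0…⟩, |…1…⟩) become ((a + b)/√2, (a − b)/√2). Kets absent from the input have amplitude 0.
(|01⟩, |11⟩): (a, b) = (0.9668, (-0.2187 - 0.1324i)) → ((0.529 - 0.09362i), (0.8383 + 0.09362i))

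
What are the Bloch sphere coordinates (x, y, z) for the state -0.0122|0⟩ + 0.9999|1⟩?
(-0.0244, 0, -0.9997)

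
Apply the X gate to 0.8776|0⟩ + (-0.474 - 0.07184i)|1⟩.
(-0.474 - 0.07184i)|0⟩ + 0.8776|1⟩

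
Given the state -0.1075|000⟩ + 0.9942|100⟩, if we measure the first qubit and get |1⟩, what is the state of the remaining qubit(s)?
|00⟩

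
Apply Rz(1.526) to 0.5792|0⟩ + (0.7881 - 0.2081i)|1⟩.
(0.4186 - 0.4003i)|0⟩ + (0.7134 + 0.3942i)|1⟩

Rz(1.526) = [[e^(−iθ/2), 0], [0, e^(iθ/2)]] with e^(±iθ/2) = cos(θ/2) ± i·sin(θ/2); θ = 1.526, cos(θ/2) ≈ 0.722766, sin(θ/2) ≈ 0.691093.
With a = amp(|0⟩) = 0.5792 and b = amp(|1⟩) = (0.7881 - 0.2081i):
new amp(|0⟩) = (0.722766 - 0.691093i)·a = (0.4186 - 0.4003i)
new amp(|1⟩) = (0.722766 + 0.691093i)·b = (0.7134 + 0.3942i)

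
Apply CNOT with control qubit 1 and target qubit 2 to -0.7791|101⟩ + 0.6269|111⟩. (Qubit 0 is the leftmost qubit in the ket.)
-0.7791|101⟩ + 0.6269|110⟩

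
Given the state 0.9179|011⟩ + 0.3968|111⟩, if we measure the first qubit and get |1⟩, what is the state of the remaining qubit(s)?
|11⟩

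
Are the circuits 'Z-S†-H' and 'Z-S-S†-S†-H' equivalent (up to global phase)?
Yes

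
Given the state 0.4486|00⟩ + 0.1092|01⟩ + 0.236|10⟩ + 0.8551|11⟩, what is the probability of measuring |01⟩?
0.01192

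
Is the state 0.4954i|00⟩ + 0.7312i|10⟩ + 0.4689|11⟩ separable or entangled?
Entangled

Writing the state as a|00⟩ + b|01⟩ + c|10⟩ + d|11⟩, it is a product state iff ad − bc = 0.
Here (a, b, c, d) = (0.4954i, 0, 0.7312i, 0.4689): ad − bc = (0.4954i)(0.4689) − (0)(0.7312i) = 0.2323i ≠ 0, so the state is entangled.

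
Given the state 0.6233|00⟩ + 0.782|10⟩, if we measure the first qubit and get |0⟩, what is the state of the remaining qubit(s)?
|0⟩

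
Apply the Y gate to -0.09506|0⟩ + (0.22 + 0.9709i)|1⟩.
(0.9709 - 0.22i)|0⟩ - 0.09506i|1⟩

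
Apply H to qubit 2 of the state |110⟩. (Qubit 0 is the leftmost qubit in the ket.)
1/√2|110⟩ + 1/√2|111⟩

H on qubit 2 mixes each pair of kets that differ only in qubit 2: amplitudes (a, b) of (|…0…⟩, |…1…⟩) become ((a + b)/√2, (a − b)/√2). Kets absent from the input have amplitude 0.
(|110⟩, |111⟩): (a, b) = (1, 0) → (1/√2, 1/√2)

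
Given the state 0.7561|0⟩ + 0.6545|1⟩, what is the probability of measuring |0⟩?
0.5717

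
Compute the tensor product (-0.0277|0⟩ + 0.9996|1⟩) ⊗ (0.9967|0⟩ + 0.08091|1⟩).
-0.02761|00⟩ - 0.002241|01⟩ + 0.9963|10⟩ + 0.08088|11⟩

amp(|b₁b₂…⟩) = product of the factor amplitudes for bits b₁, b₂, …; only kets whose every factor amplitude is nonzero survive.
|00⟩: (-0.0277)(0.9967) = -0.02761
|01⟩: (-0.0277)(0.08091) = -0.002241
|10⟩: (0.9996)(0.9967) = 0.9963
|11⟩: (0.9996)(0.08091) = 0.08088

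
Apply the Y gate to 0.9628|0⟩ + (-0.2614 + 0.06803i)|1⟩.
(0.06803 + 0.2614i)|0⟩ + 0.9628i|1⟩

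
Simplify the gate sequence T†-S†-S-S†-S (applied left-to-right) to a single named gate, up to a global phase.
T†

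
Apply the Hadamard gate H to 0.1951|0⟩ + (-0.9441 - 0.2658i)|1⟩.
(-0.5296 - 0.1879i)|0⟩ + (0.8055 + 0.1879i)|1⟩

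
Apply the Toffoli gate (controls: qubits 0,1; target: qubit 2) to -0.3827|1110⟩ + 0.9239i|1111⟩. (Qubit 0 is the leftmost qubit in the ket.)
-0.3827|1100⟩ + 0.9239i|1101⟩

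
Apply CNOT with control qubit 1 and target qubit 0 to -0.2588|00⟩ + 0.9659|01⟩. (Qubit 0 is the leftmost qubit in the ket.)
-0.2588|00⟩ + 0.9659|11⟩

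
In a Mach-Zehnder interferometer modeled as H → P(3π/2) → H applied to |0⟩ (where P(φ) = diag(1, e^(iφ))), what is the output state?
(1/2 - (1/2)i)|0⟩ + (1/2 + (1/2)i)|1⟩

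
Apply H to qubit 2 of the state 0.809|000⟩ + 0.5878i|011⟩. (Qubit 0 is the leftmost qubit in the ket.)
0.572|000⟩ + 0.572|001⟩ + 0.4156i|010⟩ - 0.4156i|011⟩

H on qubit 2 mixes each pair of kets that differ only in qubit 2: amplitudes (a, b) of (|…0…⟩, |…1…⟩) become ((a + b)/√2, (a − b)/√2). Kets absent from the input have amplitude 0.
(|000⟩, |001⟩): (a, b) = (0.809, 0) → (0.572, 0.572)
(|010⟩, |011⟩): (a, b) = (0, 0.5878i) → (0.4156i, -0.4156i)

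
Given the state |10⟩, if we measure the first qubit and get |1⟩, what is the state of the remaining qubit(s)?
|0⟩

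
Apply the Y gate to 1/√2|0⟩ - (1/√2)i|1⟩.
-1/√2|0⟩ + (1/√2)i|1⟩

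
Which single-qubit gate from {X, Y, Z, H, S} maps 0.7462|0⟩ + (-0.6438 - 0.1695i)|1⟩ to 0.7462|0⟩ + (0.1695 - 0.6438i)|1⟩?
S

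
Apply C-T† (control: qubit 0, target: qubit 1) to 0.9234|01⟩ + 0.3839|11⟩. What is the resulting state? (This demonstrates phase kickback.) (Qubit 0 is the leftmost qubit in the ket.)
0.9234|01⟩ + (0.2715 - 0.2715i)|11⟩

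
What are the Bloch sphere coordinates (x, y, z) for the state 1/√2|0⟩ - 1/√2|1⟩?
(-1, 0, 0)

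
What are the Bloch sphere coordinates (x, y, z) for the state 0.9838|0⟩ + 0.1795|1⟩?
(0.3532, 0, 0.9356)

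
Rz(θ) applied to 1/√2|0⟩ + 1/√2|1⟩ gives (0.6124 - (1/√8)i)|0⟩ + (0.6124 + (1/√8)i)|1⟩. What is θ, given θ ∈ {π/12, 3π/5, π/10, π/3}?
π/3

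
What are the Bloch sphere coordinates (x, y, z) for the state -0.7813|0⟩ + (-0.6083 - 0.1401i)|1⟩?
(0.9505, 0.2189, 0.2208)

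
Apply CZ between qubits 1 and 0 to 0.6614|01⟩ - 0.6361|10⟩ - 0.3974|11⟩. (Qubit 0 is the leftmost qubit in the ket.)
0.6614|01⟩ - 0.6361|10⟩ + 0.3974|11⟩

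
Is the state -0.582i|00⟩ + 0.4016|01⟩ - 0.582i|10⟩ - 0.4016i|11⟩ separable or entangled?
Entangled

Writing the state as a|00⟩ + b|01⟩ + c|10⟩ + d|11⟩, it is a product state iff ad − bc = 0.
Here (a, b, c, d) = (-0.582i, 0.4016, -0.582i, -0.4016i): ad − bc = (-0.582i)(-0.4016i) − (0.4016)(-0.582i) = (-0.2337 + 0.2337i) ≠ 0, so the state is entangled.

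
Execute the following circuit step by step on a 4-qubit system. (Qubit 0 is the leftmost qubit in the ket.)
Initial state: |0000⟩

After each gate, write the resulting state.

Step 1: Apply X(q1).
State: |0100⟩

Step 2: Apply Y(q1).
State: -i|0000⟩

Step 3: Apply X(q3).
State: -i|0001⟩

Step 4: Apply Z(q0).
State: -i|0001⟩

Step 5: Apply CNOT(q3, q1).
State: -i|0101⟩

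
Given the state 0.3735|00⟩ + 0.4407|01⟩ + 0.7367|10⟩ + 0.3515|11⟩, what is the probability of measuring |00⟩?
0.1395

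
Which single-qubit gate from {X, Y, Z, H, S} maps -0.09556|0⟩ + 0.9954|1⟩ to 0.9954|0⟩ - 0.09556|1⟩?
X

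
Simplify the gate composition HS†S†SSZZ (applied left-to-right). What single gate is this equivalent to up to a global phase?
H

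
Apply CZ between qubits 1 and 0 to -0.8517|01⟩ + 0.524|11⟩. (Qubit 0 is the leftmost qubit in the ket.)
-0.8517|01⟩ - 0.524|11⟩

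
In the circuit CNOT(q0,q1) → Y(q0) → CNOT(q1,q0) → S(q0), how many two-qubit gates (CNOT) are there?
2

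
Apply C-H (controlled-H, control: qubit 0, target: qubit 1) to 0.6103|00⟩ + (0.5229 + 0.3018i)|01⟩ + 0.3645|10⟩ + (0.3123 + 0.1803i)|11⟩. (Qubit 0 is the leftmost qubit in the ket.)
0.6103|00⟩ + (0.5229 + 0.3018i)|01⟩ + (0.4786 + 0.1275i)|10⟩ + (0.03691 - 0.1275i)|11⟩

C-H leaves the control-|0⟩ kets |00⟩, |01⟩ unchanged and applies H to qubit 1 on the control-|1⟩ pair (|10⟩, |11⟩).
H = [[1/√2, 1/√2], [1/√2, -1/√2]].
With a = amp(|10⟩) = 0.3645 and b = amp(|11⟩) = (0.3123 + 0.1803i):
new amp(|10⟩) = (1/√2)·a + (1/√2)·b = (0.4786 + 0.1275i)
new amp(|11⟩) = (1/√2)·a + (-1/√2)·b = (0.03691 - 0.1275i)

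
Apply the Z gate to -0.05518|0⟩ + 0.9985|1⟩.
-0.05518|0⟩ - 0.9985|1⟩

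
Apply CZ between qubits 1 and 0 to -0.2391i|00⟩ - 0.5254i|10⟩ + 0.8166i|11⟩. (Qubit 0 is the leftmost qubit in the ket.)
-0.2391i|00⟩ - 0.5254i|10⟩ - 0.8166i|11⟩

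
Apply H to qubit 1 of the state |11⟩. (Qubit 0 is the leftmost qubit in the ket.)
1/√2|10⟩ - 1/√2|11⟩

H on qubit 1 mixes each pair of kets that differ only in qubit 1: amplitudes (a, b) of (|…0…⟩, |…1…⟩) become ((a + b)/√2, (a − b)/√2). Kets absent from the input have amplitude 0.
(|10⟩, |11⟩): (a, b) = (0, 1) → (1/√2, -1/√2)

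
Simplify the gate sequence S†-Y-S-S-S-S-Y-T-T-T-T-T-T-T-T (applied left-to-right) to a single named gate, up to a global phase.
S†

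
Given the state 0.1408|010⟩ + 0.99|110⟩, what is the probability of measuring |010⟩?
0.01982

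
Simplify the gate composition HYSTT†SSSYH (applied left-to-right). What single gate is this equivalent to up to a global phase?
I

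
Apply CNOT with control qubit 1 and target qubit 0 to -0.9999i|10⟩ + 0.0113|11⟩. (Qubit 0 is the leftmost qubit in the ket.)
0.0113|01⟩ - 0.9999i|10⟩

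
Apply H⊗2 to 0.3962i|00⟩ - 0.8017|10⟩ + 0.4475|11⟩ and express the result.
(-0.1771 + 0.1981i)|00⟩ + (-0.6246 + 0.1981i)|01⟩ + (0.1771 + 0.1981i)|10⟩ + (0.6246 + 0.1981i)|11⟩

H⊗2 gives amp(|y⟩) = (1/2) Σ_x (−1)^(x·y) amp(|x⟩), where x·y is the number of positions in which both x and y have a 1.
|00⟩: (0.3962i - 0.8017 + 0.4475)/2 = (-0.1771 + 0.1981i)
|01⟩: (0.3962i - 0.8017 - 0.4475)/2 = (-0.6246 + 0.1981i)
|10⟩: (0.3962i + 0.8017 - 0.4475)/2 = (0.1771 + 0.1981i)
|11⟩: (0.3962i + 0.8017 + 0.4475)/2 = (0.6246 + 0.1981i)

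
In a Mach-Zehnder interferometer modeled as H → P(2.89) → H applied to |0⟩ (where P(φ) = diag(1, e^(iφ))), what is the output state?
(0.01574 + 0.1245i)|0⟩ + (0.9843 - 0.1245i)|1⟩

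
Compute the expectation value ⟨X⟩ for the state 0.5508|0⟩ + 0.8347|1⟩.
0.9195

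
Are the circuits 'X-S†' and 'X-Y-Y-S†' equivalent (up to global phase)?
Yes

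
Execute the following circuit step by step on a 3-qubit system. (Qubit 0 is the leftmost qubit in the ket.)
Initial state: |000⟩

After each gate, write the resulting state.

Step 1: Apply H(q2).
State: 1/√2|000⟩ + 1/√2|001⟩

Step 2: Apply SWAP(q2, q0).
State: 1/√2|000⟩ + 1/√2|100⟩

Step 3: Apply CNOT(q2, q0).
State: 1/√2|000⟩ + 1/√2|100⟩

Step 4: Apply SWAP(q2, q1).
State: 1/√2|000⟩ + 1/√2|100⟩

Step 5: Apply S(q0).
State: 1/√2|000⟩ + (1/√2)i|100⟩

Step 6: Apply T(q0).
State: 1/√2|000⟩ + (-1/2 + (1/2)i)|100⟩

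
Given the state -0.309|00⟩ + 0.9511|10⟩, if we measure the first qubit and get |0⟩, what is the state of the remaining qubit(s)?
-|0⟩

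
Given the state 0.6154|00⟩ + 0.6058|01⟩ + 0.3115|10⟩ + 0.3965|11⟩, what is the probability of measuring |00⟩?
0.3787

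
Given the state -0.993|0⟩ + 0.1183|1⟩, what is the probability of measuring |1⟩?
0.01399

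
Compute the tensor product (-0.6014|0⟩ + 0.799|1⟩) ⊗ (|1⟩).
-0.6014|01⟩ + 0.799|11⟩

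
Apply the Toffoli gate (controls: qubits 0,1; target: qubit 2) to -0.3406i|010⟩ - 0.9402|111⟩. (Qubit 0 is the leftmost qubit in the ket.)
-0.3406i|010⟩ - 0.9402|110⟩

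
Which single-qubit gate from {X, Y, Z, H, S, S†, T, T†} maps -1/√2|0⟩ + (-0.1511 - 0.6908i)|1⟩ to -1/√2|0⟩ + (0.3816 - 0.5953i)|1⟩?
T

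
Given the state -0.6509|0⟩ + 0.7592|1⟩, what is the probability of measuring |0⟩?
0.4237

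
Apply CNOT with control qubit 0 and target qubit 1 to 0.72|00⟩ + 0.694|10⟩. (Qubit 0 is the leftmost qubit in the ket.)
0.72|00⟩ + 0.694|11⟩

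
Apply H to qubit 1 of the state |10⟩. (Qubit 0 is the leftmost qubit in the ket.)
1/√2|10⟩ + 1/√2|11⟩

H on qubit 1 mixes each pair of kets that differ only in qubit 1: amplitudes (a, b) of (|…0…⟩, |…1…⟩) become ((a + b)/√2, (a − b)/√2). Kets absent from the input have amplitude 0.
(|10⟩, |11⟩): (a, b) = (1, 0) → (1/√2, 1/√2)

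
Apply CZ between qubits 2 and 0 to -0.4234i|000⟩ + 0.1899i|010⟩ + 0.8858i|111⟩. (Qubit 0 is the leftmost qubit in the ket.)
-0.4234i|000⟩ + 0.1899i|010⟩ - 0.8858i|111⟩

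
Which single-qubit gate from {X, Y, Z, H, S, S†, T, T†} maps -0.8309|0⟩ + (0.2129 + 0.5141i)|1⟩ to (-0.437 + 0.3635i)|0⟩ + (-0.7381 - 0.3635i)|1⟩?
H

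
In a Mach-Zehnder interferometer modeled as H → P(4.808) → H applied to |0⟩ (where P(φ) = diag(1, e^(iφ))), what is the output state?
(0.5477 - 0.4977i)|0⟩ + (0.4523 + 0.4977i)|1⟩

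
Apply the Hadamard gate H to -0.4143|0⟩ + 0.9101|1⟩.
0.3506|0⟩ - 0.9365|1⟩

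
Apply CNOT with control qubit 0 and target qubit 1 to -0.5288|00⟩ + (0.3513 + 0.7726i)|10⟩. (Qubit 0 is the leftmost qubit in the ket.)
-0.5288|00⟩ + (0.3513 + 0.7726i)|11⟩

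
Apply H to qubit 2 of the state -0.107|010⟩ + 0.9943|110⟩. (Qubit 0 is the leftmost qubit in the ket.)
-0.07566|010⟩ - 0.07566|011⟩ + 0.7031|110⟩ + 0.7031|111⟩

H on qubit 2 mixes each pair of kets that differ only in qubit 2: amplitudes (a, b) of (|…0…⟩, |…1…⟩) become ((a + b)/√2, (a − b)/√2). Kets absent from the input have amplitude 0.
(|010⟩, |011⟩): (a, b) = (-0.107, 0) → (-0.07566, -0.07566)
(|110⟩, |111⟩): (a, b) = (0.9943, 0) → (0.7031, 0.7031)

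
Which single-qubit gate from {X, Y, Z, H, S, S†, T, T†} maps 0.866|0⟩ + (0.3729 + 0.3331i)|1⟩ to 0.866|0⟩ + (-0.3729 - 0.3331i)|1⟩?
Z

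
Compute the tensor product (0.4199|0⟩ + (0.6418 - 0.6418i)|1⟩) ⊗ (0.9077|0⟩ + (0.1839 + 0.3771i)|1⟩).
0.3811|00⟩ + (0.07722 + 0.1583i)|01⟩ + (0.5826 - 0.5826i)|10⟩ + (0.36 + 0.124i)|11⟩

amp(|b₁b₂…⟩) = product of the factor amplitudes for bits b₁, b₂, …; only kets whose every factor amplitude is nonzero survive.
|00⟩: (0.4199)(0.9077) = 0.3811
|01⟩: (0.4199)(0.1839 + 0.3771i) = (0.07722 + 0.1583i)
|10⟩: (0.6418 - 0.6418i)(0.9077) = (0.5826 - 0.5826i)
|11⟩: (0.6418 - 0.6418i)(0.1839 + 0.3771i) = (0.36 + 0.124i)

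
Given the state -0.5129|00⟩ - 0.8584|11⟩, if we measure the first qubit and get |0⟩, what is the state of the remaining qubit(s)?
-|0⟩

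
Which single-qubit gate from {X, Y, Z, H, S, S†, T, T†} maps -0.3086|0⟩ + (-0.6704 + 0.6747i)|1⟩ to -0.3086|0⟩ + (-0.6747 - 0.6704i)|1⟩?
S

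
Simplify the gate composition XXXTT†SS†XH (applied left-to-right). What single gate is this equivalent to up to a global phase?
H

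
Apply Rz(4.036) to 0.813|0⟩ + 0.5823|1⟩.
(-0.3516 - 0.733i)|0⟩ + (-0.2518 + 0.525i)|1⟩

Rz(4.036) = [[e^(−iθ/2), 0], [0, e^(iθ/2)]] with e^(±iθ/2) = cos(θ/2) ± i·sin(θ/2); θ = 4.036, cos(θ/2) ≈ -0.432446, sin(θ/2) ≈ 0.90166.
With a = amp(|0⟩) = 0.813 and b = amp(|1⟩) = 0.5823:
new amp(|0⟩) = (-0.432446 - 0.90166i)·a = (-0.3516 - 0.733i)
new amp(|1⟩) = (-0.432446 + 0.90166i)·b = (-0.2518 + 0.525i)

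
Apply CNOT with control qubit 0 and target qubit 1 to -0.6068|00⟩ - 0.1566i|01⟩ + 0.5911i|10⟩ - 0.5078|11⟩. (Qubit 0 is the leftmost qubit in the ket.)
-0.6068|00⟩ - 0.1566i|01⟩ - 0.5078|10⟩ + 0.5911i|11⟩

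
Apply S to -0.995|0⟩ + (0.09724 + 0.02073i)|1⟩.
-0.995|0⟩ + (-0.02073 + 0.09724i)|1⟩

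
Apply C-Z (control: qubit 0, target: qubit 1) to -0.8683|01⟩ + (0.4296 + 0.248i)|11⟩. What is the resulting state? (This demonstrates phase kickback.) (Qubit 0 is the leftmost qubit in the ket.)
-0.8683|01⟩ + (-0.4296 - 0.248i)|11⟩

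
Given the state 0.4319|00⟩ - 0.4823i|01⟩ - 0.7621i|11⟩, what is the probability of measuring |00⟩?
0.1865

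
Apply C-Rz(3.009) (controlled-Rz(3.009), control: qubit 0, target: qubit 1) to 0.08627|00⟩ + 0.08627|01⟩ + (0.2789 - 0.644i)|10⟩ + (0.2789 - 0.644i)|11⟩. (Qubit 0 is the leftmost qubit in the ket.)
0.08627|00⟩ + 0.08627|01⟩ + (-0.6241 - 0.321i)|10⟩ + (0.6611 + 0.2356i)|11⟩

C-Rz(3.009) leaves the control-|0⟩ kets |00⟩, |01⟩ unchanged and applies Rz(3.009) to qubit 1 on the control-|1⟩ pair (|10⟩, |11⟩).
Rz(3.009) = [[e^(−iθ/2), 0], [0, e^(iθ/2)]] with e^(±iθ/2) = cos(θ/2) ± i·sin(θ/2); θ = 3.009, cos(θ/2) ≈ 0.0662478, sin(θ/2) ≈ 0.997803.
With a = amp(|10⟩) = (0.2789 - 0.644i) and b = amp(|11⟩) = (0.2789 - 0.644i):
new amp(|10⟩) = (0.0662478 - 0.997803i)·a = (-0.6241 - 0.321i)
new amp(|11⟩) = (0.0662478 + 0.997803i)·b = (0.6611 + 0.2356i)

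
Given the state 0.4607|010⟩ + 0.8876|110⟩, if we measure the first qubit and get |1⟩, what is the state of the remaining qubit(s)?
|10⟩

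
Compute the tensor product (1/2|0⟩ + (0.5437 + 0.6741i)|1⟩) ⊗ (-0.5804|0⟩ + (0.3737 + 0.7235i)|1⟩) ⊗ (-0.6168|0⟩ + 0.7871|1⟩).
0.179|000⟩ - 0.2284|001⟩ + (-0.1152 - 0.2231i)|010⟩ + (0.1471 + 0.2847i)|011⟩ + (0.1946 + 0.2413i)|100⟩ + (-0.2484 - 0.308i)|101⟩ + (0.1755 - 0.398i)|110⟩ + (-0.224 + 0.5079i)|111⟩

amp(|b₁b₂…⟩) = product of the factor amplitudes for bits b₁, b₂, …; only kets whose every factor amplitude is nonzero survive.
|000⟩: (1/2)(-0.5804)(-0.6168) = 0.179
|001⟩: (1/2)(-0.5804)(0.7871) = -0.2284
|010⟩: (1/2)(0.3737 + 0.7235i)(-0.6168) = (-0.1152 - 0.2231i)
|011⟩: (1/2)(0.3737 + 0.7235i)(0.7871) = (0.1471 + 0.2847i)
|100⟩: (0.5437 + 0.6741i)(-0.5804)(-0.6168) = (0.1946 + 0.2413i)
|101⟩: (0.5437 + 0.6741i)(-0.5804)(0.7871) = (-0.2484 - 0.308i)
|110⟩: (0.5437 + 0.6741i)(0.3737 + 0.7235i)(-0.6168) = (0.1755 - 0.398i)
|111⟩: (0.5437 + 0.6741i)(0.3737 + 0.7235i)(0.7871) = (-0.224 + 0.5079i)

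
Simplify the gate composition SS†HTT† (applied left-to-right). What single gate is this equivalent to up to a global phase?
H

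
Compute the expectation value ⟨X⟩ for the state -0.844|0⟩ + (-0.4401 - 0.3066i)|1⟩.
0.7429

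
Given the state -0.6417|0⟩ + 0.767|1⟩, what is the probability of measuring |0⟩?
0.4118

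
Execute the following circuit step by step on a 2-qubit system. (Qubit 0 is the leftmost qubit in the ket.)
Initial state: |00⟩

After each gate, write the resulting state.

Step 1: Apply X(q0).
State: |10⟩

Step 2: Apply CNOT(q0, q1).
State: |11⟩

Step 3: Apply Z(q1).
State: -|11⟩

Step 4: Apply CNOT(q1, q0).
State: -|01⟩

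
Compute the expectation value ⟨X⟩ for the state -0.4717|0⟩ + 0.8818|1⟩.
-0.8319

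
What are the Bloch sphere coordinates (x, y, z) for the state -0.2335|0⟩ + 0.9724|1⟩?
(-0.4541, 0, -0.891)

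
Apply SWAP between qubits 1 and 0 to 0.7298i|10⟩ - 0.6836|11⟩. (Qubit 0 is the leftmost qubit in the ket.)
0.7298i|01⟩ - 0.6836|11⟩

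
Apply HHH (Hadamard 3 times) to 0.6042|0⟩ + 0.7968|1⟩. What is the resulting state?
0.9907|0⟩ - 0.1362|1⟩

H² = I, so H^3 = H: a single Hadamard. With (a, b) = (0.6042, 0.7968), H gives ((a + b)/√2, (a − b)/√2) = (0.9907, -0.1362).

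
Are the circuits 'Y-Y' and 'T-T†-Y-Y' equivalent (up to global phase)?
Yes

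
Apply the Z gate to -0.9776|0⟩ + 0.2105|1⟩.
-0.9776|0⟩ - 0.2105|1⟩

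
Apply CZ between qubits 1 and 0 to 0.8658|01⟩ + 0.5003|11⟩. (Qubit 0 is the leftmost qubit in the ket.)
0.8658|01⟩ - 0.5003|11⟩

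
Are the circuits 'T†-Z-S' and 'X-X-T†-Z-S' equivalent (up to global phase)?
Yes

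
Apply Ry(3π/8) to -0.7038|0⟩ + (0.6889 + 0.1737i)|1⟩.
(-0.9679 - 0.0965i)|0⟩ + (0.1818 + 0.1444i)|1⟩

Ry(3π/8) = [[cos(θ/2), −sin(θ/2)], [sin(θ/2), cos(θ/2)]]; θ = 3π/8, cos(θ/2) ≈ 0.83147, sin(θ/2) ≈ 0.55557.
With a = amp(|0⟩) = -0.7038 and b = amp(|1⟩) = (0.6889 + 0.1737i):
new amp(|0⟩) = (0.83147)·a + (-0.55557)·b = (-0.9679 - 0.0965i)
new amp(|1⟩) = (0.55557)·a + (0.83147)·b = (0.1818 + 0.1444i)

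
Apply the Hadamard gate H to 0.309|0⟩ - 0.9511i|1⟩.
(0.2185 - 0.6725i)|0⟩ + (0.2185 + 0.6725i)|1⟩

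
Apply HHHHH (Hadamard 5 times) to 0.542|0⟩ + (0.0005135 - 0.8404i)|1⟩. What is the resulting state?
(0.3836 - 0.5943i)|0⟩ + (0.3829 + 0.5943i)|1⟩

H² = I, so H^5 = H: a single Hadamard. With (a, b) = (0.542, (0.0005135 - 0.8404i)), H gives ((a + b)/√2, (a − b)/√2) = ((0.3836 - 0.5943i), (0.3829 + 0.5943i)).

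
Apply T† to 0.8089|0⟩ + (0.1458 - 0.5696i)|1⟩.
0.8089|0⟩ + (-0.2997 - 0.5059i)|1⟩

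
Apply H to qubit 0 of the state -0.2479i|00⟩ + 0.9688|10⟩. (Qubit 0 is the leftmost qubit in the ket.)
(0.685 - 0.1753i)|00⟩ + (-0.685 - 0.1753i)|10⟩

H on qubit 0 mixes each pair of kets that differ only in qubit 0: amplitudes (a, b) of (|…0…⟩, |…1…⟩) become ((a + b)/√2, (a − b)/√2). Kets absent from the input have amplitude 0.
(|00⟩, |10⟩): (a, b) = (-0.2479i, 0.9688) → ((0.685 - 0.1753i), (-0.685 - 0.1753i))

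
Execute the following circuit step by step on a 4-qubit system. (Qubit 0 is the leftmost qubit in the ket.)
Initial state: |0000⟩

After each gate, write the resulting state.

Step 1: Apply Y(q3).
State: i|0001⟩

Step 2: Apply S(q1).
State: i|0001⟩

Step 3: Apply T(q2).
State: i|0001⟩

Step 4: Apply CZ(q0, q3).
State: i|0001⟩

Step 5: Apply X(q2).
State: i|0011⟩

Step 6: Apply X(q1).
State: i|0111⟩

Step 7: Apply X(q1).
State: i|0011⟩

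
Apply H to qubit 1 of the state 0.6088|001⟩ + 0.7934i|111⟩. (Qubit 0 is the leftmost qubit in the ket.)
0.4305|001⟩ + 0.4305|011⟩ + 0.561i|101⟩ - 0.561i|111⟩

H on qubit 1 mixes each pair of kets that differ only in qubit 1: amplitudes (a, b) of (|…0…⟩, |…1…⟩) become ((a + b)/√2, (a − b)/√2). Kets absent from the input have amplitude 0.
(|001⟩, |011⟩): (a, b) = (0.6088, 0) → (0.4305, 0.4305)
(|101⟩, |111⟩): (a, b) = (0, 0.7934i) → (0.561i, -0.561i)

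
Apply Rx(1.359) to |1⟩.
-0.6284i|0⟩ + 0.7779|1⟩

Rx(1.359) = [[cos(θ/2), −i·sin(θ/2)], [−i·sin(θ/2), cos(θ/2)]]; θ = 1.359, cos(θ/2) ≈ 0.777887, sin(θ/2) ≈ 0.628404.
With a = amp(|0⟩) = 0 and b = amp(|1⟩) = 1:
new amp(|0⟩) = (0.777887)·a + (-0.628404i)·b = -0.6284i
new amp(|1⟩) = (-0.628404i)·a + (0.777887)·b = 0.7779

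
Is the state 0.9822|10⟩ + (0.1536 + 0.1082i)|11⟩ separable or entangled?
Separable

Writing the state as a|00⟩ + b|01⟩ + c|10⟩ + d|11⟩, it is a product state iff ad − bc = 0.
Here (a, b, c, d) = (0, 0, 0.9822, (0.1536 + 0.1082i)): ad − bc = (0)(0.1536 + 0.1082i) − (0)(0.9822) = 0, so the state is separable.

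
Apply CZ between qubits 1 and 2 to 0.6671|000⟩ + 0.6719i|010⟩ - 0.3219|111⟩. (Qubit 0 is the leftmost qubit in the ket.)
0.6671|000⟩ + 0.6719i|010⟩ + 0.3219|111⟩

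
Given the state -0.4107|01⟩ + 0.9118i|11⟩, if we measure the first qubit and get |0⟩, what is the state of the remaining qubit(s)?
-|1⟩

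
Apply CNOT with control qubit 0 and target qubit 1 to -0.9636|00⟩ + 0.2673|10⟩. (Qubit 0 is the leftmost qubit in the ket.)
-0.9636|00⟩ + 0.2673|11⟩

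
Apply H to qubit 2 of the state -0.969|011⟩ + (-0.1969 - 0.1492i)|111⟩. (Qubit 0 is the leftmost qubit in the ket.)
-0.6852|010⟩ + 0.6852|011⟩ + (-0.1392 - 0.1055i)|110⟩ + (0.1392 + 0.1055i)|111⟩

H on qubit 2 mixes each pair of kets that differ only in qubit 2: amplitudes (a, b) of (|…0…⟩, |…1…⟩) become ((a + b)/√2, (a − b)/√2). Kets absent from the input have amplitude 0.
(|010⟩, |011⟩): (a, b) = (0, -0.969) → (-0.6852, 0.6852)
(|110⟩, |111⟩): (a, b) = (0, (-0.1969 - 0.1492i)) → ((-0.1392 - 0.1055i), (0.1392 + 0.1055i))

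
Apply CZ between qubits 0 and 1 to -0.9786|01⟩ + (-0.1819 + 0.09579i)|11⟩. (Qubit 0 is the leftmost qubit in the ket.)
-0.9786|01⟩ + (0.1819 - 0.09579i)|11⟩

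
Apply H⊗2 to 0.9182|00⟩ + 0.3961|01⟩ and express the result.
0.6572|00⟩ + 0.2611|01⟩ + 0.6572|10⟩ + 0.2611|11⟩

H⊗2 gives amp(|y⟩) = (1/2) Σ_x (−1)^(x·y) amp(|x⟩), where x·y is the number of positions in which both x and y have a 1.
|00⟩: (0.9182 + 0.3961)/2 = 0.6572
|01⟩: (0.9182 - 0.3961)/2 = 0.2611
|10⟩: (0.9182 + 0.3961)/2 = 0.6572
|11⟩: (0.9182 - 0.3961)/2 = 0.2611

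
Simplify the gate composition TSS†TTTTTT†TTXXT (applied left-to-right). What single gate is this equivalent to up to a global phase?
I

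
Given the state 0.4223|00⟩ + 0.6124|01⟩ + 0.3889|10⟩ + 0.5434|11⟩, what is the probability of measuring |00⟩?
0.1783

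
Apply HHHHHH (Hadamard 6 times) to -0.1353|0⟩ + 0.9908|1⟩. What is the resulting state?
-0.1353|0⟩ + 0.9908|1⟩

H² = I, so an even number of Hadamards cancels: H^6 = I and the state is unchanged.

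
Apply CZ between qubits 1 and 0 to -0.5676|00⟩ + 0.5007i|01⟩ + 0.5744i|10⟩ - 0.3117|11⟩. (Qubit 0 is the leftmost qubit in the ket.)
-0.5676|00⟩ + 0.5007i|01⟩ + 0.5744i|10⟩ + 0.3117|11⟩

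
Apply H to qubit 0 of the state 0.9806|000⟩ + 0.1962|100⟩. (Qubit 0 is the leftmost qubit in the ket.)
0.8321|000⟩ + 0.5547|100⟩

H on qubit 0 mixes each pair of kets that differ only in qubit 0: amplitudes (a, b) of (|…0…⟩, |…1…⟩) become ((a + b)/√2, (a − b)/√2). Kets absent from the input have amplitude 0.
(|000⟩, |100⟩): (a, b) = (0.9806, 0.1962) → (0.8321, 0.5547)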